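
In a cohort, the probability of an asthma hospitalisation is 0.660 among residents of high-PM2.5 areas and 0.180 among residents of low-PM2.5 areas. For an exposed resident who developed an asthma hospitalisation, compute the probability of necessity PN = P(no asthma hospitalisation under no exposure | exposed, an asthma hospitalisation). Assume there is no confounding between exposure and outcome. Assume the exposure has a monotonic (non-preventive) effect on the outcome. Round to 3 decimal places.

PN ≈ 0.727

Let p₁ = 0.66, p₀ = 0.18.
Under exogeneity and monotonicity, PN = (p₁ − p₀) / p₁.
PN = (0.66 − 0.18) / 0.66 = 0.48 / 0.66 ≈ 0.7273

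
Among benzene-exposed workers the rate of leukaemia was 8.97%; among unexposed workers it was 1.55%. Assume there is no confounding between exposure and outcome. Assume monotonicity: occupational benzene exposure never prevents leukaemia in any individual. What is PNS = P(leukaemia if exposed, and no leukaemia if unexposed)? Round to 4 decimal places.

p₁ = 0.0897, p₀ = 0.0155.
Under exogeneity and monotonicity, PNS = p₁ − p₀.
PNS = 0.0897 − 0.0155 = 0.0742

PNS ≈ 0.0742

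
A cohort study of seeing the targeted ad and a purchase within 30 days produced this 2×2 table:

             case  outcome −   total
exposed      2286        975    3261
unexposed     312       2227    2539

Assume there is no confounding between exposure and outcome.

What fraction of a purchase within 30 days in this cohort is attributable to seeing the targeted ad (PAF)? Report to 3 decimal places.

PAF ≈ 0.726

p₁ = P(outcome | exposed) = 2286/3261 = 0.70101
p₀ = P(outcome | unexposed) = 312/2539 = 0.12288
Exposure prevalence π = 3261/5800 = 0.56224; overall risk P(Y=1) = 0.44793.
Under exogeneity, PAF = [P(Y=1) − p₀]/P(Y=1).
PAF = (0.44793 − 0.12288) / 0.44793 ≈ 0.7257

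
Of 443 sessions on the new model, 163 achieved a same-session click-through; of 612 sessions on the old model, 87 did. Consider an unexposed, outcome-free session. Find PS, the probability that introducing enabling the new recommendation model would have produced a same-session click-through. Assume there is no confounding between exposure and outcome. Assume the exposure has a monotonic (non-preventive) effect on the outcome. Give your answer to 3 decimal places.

p₁ = P(outcome | exposed) = 163/443 = 0.36795
p₀ = P(outcome | unexposed) = 87/612 = 0.14216
Under exogeneity and monotonicity, PS = (p₁ − p₀) / (1 − p₀).
PS = (0.36795 − 0.14216) / (1 − 0.14216) = 0.22579 / 0.85784 ≈ 0.2632

PS ≈ 0.263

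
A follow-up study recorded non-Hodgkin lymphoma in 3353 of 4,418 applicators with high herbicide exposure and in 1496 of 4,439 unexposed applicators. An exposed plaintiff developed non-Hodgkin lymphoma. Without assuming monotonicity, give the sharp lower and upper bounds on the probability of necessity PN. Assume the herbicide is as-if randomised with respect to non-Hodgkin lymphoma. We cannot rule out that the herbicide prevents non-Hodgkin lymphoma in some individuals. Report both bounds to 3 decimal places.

p₁ = P(outcome | exposed) = 3353/4418 = 0.75894
p₀ = P(outcome | unexposed) = 1496/4439 = 0.33701
Under exogeneity alone the bounds on PN are max{0,(p₁−p₀)/p₁} ≤ PN ≤ min{1,(1−p₀)/p₁}.
  lower = (p₁ − p₀)/p₁ = 0.42193 / 0.75894 ≈ 0.5559
  upper = min{1, (1 − p₀)/p₁} = 0.66299 / 0.75894 ≈ 0.8736

0.556 ≤ PN ≤ 0.874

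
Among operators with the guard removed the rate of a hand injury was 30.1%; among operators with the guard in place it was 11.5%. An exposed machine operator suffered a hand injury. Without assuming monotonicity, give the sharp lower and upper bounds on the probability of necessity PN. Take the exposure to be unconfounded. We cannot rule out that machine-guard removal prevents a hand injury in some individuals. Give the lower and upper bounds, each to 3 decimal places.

0.618 ≤ PN ≤ 1.000

p₁ = 0.301, p₀ = 0.115.
Under exogeneity alone the bounds on PN are max{0,(p₁−p₀)/p₁} ≤ PN ≤ min{1,(1−p₀)/p₁}.
  lower = (p₁ − p₀)/p₁ = 0.186 / 0.301 ≈ 0.6179
  upper = min{1, (1 − p₀)/p₁} = 0.885 / 0.301 ≈ 2.9402 → capped at 1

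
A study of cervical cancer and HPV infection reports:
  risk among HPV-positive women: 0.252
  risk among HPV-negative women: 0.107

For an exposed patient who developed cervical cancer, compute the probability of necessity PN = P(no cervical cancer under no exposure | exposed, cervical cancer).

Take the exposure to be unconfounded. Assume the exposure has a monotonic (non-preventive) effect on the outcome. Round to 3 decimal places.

PN ≈ 0.575

Let p₁ = 0.252, p₀ = 0.107.
Under exogeneity and monotonicity, PN = (p₁ − p₀) / p₁.
PN = (0.252 − 0.107) / 0.252 = 0.145 / 0.252 ≈ 0.5754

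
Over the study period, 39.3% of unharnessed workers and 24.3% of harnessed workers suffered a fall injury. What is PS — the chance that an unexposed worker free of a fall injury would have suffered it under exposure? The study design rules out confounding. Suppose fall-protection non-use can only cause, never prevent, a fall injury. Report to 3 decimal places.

p₁ = 0.393, p₀ = 0.243.
Under exogeneity and monotonicity, PS = (p₁ − p₀) / (1 − p₀).
PS = (0.393 − 0.243) / (1 − 0.243) = 0.15 / 0.757 ≈ 0.1982

PS ≈ 0.198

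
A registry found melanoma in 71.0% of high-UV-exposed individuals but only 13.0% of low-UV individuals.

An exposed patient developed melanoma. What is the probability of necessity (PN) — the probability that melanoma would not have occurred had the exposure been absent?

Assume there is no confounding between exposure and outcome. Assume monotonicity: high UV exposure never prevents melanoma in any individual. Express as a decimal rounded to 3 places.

p₁ = 0.71, p₀ = 0.13.
Under exogeneity and monotonicity, PN = (p₁ − p₀) / p₁.
PN = (0.71 − 0.13) / 0.71 = 0.58 / 0.71 ≈ 0.8169

PN ≈ 0.817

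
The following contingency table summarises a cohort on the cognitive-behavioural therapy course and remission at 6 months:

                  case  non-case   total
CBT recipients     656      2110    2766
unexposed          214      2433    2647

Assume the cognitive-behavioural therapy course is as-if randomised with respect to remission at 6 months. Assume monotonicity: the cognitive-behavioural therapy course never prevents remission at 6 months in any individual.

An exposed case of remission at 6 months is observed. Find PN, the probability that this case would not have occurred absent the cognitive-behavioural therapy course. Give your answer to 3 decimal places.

p₁ = P(outcome | exposed) = 656/2766 = 0.23717
p₀ = P(outcome | unexposed) = 214/2647 = 0.080846
Under exogeneity and monotonicity, PN = (p₁ − p₀)/p₁.
PN = (0.23717 − 0.080846) / 0.23717 ≈ 0.6591

PN ≈ 0.659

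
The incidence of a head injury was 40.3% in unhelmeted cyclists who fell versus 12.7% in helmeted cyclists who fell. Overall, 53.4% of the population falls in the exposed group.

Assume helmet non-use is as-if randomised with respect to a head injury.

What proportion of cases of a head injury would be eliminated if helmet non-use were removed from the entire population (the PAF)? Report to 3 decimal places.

PAF ≈ 0.537

p₁ = 0.403, p₀ = 0.127.
Overall risk P(Y=1) = π·p₁ + (1−π)·p₀ = 0.534×0.403 + 0.466×0.127 = 0.27438.
Under exogeneity, PAF = [P(Y=1) − p₀] / P(Y=1).
PAF = (0.27438 − 0.127) / 0.27438 ≈ 0.5371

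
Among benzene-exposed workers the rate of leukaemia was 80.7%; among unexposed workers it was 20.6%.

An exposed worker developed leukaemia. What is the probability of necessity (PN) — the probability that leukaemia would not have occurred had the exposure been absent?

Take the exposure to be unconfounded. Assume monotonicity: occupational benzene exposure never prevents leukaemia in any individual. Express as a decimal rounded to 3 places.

p₁ = 0.807, p₀ = 0.206.
Under exogeneity and monotonicity, PN = (p₁ − p₀) / p₁.
PN = (0.807 − 0.206) / 0.807 = 0.601 / 0.807 ≈ 0.7447

PN ≈ 0.745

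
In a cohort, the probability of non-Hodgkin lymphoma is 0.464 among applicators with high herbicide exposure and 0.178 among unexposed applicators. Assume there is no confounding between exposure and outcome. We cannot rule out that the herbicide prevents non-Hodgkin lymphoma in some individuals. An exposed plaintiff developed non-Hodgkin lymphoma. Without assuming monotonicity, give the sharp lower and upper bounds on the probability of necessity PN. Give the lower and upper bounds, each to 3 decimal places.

Let p₁ = 0.464, p₀ = 0.178.
Under exogeneity alone the bounds on PN are max{0,(p₁−p₀)/p₁} ≤ PN ≤ min{1,(1−p₀)/p₁}.
  lower = (p₁ − p₀)/p₁ = 0.286 / 0.464 ≈ 0.6164
  upper = min{1, (1 − p₀)/p₁} = 0.822 / 0.464 ≈ 1.7716 → capped at 1

0.616 ≤ PN ≤ 1.000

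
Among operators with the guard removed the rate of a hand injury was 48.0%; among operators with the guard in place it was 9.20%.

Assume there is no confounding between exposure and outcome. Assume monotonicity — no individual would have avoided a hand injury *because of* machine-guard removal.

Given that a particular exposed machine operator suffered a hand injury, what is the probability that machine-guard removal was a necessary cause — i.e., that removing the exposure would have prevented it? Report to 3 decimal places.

PN ≈ 0.808

p₁ = 0.48, p₀ = 0.092.
Under exogeneity and monotonicity, PN = (p₁ − p₀) / p₁.
PN = (0.48 − 0.092) / 0.48 = 0.388 / 0.48 ≈ 0.8083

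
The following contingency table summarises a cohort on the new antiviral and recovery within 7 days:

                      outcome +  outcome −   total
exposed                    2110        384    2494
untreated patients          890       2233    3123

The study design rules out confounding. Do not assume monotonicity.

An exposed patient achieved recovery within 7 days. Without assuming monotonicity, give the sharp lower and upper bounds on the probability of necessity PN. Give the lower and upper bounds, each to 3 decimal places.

p₁ = P(outcome | exposed) = 2110/2494 = 0.84603
p₀ = P(outcome | unexposed) = 890/3123 = 0.28498
Under exogeneity alone the bounds on PN are max{0,(p₁−p₀)/p₁} ≤ PN ≤ min{1,(1−p₀)/p₁}.
  lower = (p₁ − p₀)/p₁ = 0.56105 / 0.84603 ≈ 0.6632
  upper = min{1, (1 − p₀)/p₁} = 0.71502 / 0.84603 ≈ 0.8451

0.663 ≤ PN ≤ 0.845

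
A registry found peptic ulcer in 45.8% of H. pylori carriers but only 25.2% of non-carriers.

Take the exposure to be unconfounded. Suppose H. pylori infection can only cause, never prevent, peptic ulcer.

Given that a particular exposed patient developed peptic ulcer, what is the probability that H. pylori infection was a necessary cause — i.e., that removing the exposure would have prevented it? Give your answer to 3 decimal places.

p₁ = 0.458, p₀ = 0.252.
Under exogeneity and monotonicity, PN = (p₁ − p₀) / p₁.
PN = (0.458 − 0.252) / 0.458 = 0.206 / 0.458 ≈ 0.4498

PN ≈ 0.450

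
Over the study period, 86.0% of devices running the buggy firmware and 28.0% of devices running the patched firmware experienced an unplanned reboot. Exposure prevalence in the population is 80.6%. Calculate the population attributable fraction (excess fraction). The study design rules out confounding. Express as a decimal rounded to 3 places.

p₁ = 0.86, p₀ = 0.28.
Overall risk P(Y=1) = π·p₁ + (1−π)·p₀ = 0.806×0.86 + 0.194×0.28 = 0.74748.
Under exogeneity, PAF = [P(Y=1) − p₀] / P(Y=1).
PAF = (0.74748 − 0.28) / 0.74748 ≈ 0.6254

PAF ≈ 0.625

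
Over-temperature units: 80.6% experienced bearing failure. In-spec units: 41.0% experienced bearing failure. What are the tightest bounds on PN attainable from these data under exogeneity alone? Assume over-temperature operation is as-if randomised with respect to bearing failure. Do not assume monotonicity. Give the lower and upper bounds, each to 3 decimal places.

0.491 ≤ PN ≤ 0.732

p₁ = 0.806, p₀ = 0.41.
Under exogeneity alone the bounds on PN are max{0,(p₁−p₀)/p₁} ≤ PN ≤ min{1,(1−p₀)/p₁}.
  lower = (p₁ − p₀)/p₁ = 0.396 / 0.806 ≈ 0.4913
  upper = min{1, (1 − p₀)/p₁} = 0.59 / 0.806 ≈ 0.7320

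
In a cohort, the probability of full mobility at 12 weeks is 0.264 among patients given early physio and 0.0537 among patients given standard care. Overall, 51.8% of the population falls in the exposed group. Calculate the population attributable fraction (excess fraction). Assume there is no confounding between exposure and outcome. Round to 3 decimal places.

Let p₁ = 0.264, p₀ = 0.0537.
Overall risk P(Y=1) = π·p₁ + (1−π)·p₀ = 0.518×0.264 + 0.482×0.0537 = 0.16264.
Under exogeneity, PAF = [P(Y=1) − p₀] / P(Y=1).
PAF = (0.16264 − 0.0537) / 0.16264 ≈ 0.6698

PAF ≈ 0.670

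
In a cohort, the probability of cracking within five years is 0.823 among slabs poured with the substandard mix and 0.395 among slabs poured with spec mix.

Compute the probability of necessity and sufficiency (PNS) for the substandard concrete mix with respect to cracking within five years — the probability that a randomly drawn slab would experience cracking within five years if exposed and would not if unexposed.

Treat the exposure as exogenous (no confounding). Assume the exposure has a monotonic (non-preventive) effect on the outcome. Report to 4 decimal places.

PNS ≈ 0.4280

Let p₁ = 0.823, p₀ = 0.395.
Under exogeneity and monotonicity, PNS = p₁ − p₀.
PNS = 0.823 − 0.395 = 0.428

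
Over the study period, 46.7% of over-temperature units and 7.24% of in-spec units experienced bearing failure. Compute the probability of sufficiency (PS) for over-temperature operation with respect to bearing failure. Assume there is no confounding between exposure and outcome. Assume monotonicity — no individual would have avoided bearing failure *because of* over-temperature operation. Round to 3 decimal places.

p₁ = 0.467, p₀ = 0.0724.
Under exogeneity and monotonicity, PS = (p₁ − p₀) / (1 − p₀).
PS = (0.467 − 0.0724) / (1 − 0.0724) = 0.3946 / 0.9276 ≈ 0.4254

PS ≈ 0.425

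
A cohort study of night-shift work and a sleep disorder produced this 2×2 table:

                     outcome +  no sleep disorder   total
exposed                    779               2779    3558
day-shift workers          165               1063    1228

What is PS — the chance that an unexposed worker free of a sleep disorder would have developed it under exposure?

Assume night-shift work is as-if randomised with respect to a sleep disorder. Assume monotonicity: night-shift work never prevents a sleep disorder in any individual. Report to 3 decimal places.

PS ≈ 0.098

p₁ = P(outcome | exposed) = 779/3558 = 0.21894
p₀ = P(outcome | unexposed) = 165/1228 = 0.13436
Under exogeneity and monotonicity, PS = (p₁ − p₀)/(1 − p₀).
PS = (0.21894 − 0.13436) / 0.86564 ≈ 0.0977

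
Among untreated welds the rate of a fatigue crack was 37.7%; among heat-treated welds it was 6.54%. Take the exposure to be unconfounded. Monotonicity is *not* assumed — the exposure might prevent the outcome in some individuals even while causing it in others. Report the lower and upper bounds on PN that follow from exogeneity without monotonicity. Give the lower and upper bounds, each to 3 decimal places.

0.827 ≤ PN ≤ 1.000

p₁ = 0.377, p₀ = 0.0654.
Under exogeneity alone the bounds on PN are max{0,(p₁−p₀)/p₁} ≤ PN ≤ min{1,(1−p₀)/p₁}.
  lower = (p₁ − p₀)/p₁ = 0.3116 / 0.377 ≈ 0.8265
  upper = min{1, (1 − p₀)/p₁} = 0.9346 / 0.377 ≈ 2.4790 → capped at 1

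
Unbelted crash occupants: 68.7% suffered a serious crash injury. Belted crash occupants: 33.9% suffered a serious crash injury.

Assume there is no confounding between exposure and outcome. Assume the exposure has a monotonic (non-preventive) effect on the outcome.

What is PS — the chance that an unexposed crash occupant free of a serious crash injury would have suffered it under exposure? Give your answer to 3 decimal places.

PS ≈ 0.526

p₁ = 0.687, p₀ = 0.339.
Under exogeneity and monotonicity, PS = (p₁ − p₀) / (1 − p₀).
PS = (0.687 − 0.339) / (1 − 0.339) = 0.348 / 0.661 ≈ 0.5265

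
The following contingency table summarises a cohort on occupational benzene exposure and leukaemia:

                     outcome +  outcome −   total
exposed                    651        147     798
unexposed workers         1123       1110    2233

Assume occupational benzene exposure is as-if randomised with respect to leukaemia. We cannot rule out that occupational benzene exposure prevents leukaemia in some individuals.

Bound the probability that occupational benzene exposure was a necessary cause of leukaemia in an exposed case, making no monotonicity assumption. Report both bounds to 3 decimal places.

0.384 ≤ PN ≤ 0.609

p₁ = P(outcome | exposed) = 651/798 = 0.81579
p₀ = P(outcome | unexposed) = 1123/2233 = 0.50291
Under exogeneity alone the bounds on PN are max{0,(p₁−p₀)/p₁} ≤ PN ≤ min{1,(1−p₀)/p₁}.
  lower = (p₁ − p₀)/p₁ = 0.31288 / 0.81579 ≈ 0.3835
  upper = min{1, (1 − p₀)/p₁} = 0.49709 / 0.81579 ≈ 0.6093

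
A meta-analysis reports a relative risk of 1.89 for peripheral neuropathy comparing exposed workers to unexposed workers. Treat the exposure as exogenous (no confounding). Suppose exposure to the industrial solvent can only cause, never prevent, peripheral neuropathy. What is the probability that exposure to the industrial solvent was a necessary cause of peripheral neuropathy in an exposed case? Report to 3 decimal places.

Under exogeneity and monotonicity, PN = (RR − 1) / RR = 1 − 1/RR.
PN = (1.89 − 1) / 1.89 = 0.89 / 1.89 ≈ 0.4709

PN ≈ 0.471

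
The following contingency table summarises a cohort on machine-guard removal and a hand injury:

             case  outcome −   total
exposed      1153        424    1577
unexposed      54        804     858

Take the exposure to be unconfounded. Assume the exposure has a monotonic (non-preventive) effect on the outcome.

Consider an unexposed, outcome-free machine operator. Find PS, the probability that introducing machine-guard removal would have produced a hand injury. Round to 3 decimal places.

PS ≈ 0.713

p₁ = P(outcome | exposed) = 1153/1577 = 0.73114
p₀ = P(outcome | unexposed) = 54/858 = 0.062937
Under exogeneity and monotonicity, PS = (p₁ − p₀) / (1 − p₀).
PS = (0.73114 − 0.062937) / (1 − 0.062937) = 0.6682 / 0.93706 ≈ 0.7131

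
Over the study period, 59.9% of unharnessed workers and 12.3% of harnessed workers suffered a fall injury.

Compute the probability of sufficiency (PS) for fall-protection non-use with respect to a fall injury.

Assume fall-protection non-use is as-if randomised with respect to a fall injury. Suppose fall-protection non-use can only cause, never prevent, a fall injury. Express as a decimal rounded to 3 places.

PS ≈ 0.543

p₁ = 0.599, p₀ = 0.123.
Under exogeneity and monotonicity, PS = (p₁ − p₀) / (1 − p₀).
PS = (0.599 − 0.123) / (1 − 0.123) = 0.476 / 0.877 ≈ 0.5428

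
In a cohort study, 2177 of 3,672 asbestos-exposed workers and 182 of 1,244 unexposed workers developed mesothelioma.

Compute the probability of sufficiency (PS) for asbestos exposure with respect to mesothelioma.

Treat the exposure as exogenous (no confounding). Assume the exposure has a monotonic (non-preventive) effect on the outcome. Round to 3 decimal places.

p₁ = P(outcome | exposed) = 2177/3672 = 0.59286
p₀ = P(outcome | unexposed) = 182/1244 = 0.1463
Under exogeneity and monotonicity, PS = (p₁ − p₀) / (1 − p₀).
PS = (0.59286 − 0.1463) / (1 − 0.1463) = 0.44656 / 0.8537 ≈ 0.5231

PS ≈ 0.523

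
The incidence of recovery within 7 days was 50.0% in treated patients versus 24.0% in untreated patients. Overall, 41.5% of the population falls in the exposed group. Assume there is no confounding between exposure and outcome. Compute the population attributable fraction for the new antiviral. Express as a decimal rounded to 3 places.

PAF ≈ 0.310

p₁ = 0.5, p₀ = 0.24.
Overall risk P(Y=1) = π·p₁ + (1−π)·p₀ = 0.415×0.5 + 0.585×0.24 = 0.3479.
Under exogeneity, PAF = [P(Y=1) − p₀] / P(Y=1).
PAF = (0.3479 − 0.24) / 0.3479 ≈ 0.3101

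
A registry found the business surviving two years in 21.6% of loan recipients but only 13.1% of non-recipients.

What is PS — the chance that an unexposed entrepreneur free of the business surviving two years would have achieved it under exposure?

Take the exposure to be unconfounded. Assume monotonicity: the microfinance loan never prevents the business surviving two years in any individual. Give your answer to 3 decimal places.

PS ≈ 0.098

p₁ = 0.216, p₀ = 0.131.
Under exogeneity and monotonicity, PS = (p₁ − p₀) / (1 − p₀).
PS = (0.216 − 0.131) / (1 − 0.131) = 0.085 / 0.869 ≈ 0.0978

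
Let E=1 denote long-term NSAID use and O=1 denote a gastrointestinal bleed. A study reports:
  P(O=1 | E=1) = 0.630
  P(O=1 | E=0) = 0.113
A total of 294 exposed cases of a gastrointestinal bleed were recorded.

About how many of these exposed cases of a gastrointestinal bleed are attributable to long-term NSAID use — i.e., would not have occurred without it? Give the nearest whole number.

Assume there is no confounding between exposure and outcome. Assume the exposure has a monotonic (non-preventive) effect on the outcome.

Let p₁ = 0.63, p₀ = 0.113.
PN = (p₁ − p₀)/p₁ = (0.63 − 0.113) / 0.63 ≈ 0.82063.
Attributable cases ≈ PN × (exposed cases) = 0.82063 × 294 ≈ 241.27.

about 241 cases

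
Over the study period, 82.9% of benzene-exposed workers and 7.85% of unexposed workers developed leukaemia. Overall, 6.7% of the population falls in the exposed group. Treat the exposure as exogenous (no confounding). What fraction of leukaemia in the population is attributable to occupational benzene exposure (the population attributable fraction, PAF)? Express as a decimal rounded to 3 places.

p₁ = 0.829, p₀ = 0.0785.
Overall risk P(Y=1) = π·p₁ + (1−π)·p₀ = 0.067×0.829 + 0.933×0.0785 = 0.12878.
Under exogeneity, PAF = [P(Y=1) − p₀] / P(Y=1).
PAF = (0.12878 − 0.0785) / 0.12878 ≈ 0.3904

PAF ≈ 0.390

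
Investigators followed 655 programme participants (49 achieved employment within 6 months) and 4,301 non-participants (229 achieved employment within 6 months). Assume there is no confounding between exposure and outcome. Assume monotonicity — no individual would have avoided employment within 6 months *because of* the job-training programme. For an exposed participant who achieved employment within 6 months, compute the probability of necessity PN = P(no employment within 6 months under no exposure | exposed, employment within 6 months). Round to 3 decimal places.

PN ≈ 0.288

p₁ = P(outcome | exposed) = 49/655 = 0.074809
p₀ = P(outcome | unexposed) = 229/4301 = 0.053243
Under exogeneity and monotonicity, PN = (p₁ − p₀) / p₁.
PN = (0.074809 − 0.053243) / 0.074809 = 0.021566 / 0.074809 ≈ 0.2883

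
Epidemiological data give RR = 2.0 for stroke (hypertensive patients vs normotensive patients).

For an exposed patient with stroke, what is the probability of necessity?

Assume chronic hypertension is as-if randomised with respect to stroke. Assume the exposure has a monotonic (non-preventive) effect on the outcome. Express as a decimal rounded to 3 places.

PN ≈ 0.500

Under exogeneity and monotonicity, PN = (RR − 1) / RR = 1 − 1/RR.
PN = (2.0 − 1) / 2.0 = 1 / 2.0 ≈ 0.5000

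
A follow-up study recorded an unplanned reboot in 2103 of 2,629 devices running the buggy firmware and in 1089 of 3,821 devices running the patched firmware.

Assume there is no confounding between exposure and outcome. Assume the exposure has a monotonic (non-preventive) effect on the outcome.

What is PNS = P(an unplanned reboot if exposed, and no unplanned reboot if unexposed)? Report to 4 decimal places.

PNS ≈ 0.5149

p₁ = P(outcome | exposed) = 2103/2629 = 0.79992
p₀ = P(outcome | unexposed) = 1089/3821 = 0.285
Under exogeneity and monotonicity, PNS = p₁ − p₀.
PNS = 0.79992 − 0.285 = 0.51492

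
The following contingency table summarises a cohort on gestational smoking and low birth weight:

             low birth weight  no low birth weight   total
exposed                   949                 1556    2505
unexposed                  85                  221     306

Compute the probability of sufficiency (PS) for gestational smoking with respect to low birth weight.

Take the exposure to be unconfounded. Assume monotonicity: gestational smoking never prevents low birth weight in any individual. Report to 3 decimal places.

PS ≈ 0.140

p₁ = P(outcome | exposed) = 949/2505 = 0.37884
p₀ = P(outcome | unexposed) = 85/306 = 0.27778
Under exogeneity and monotonicity, PS = (p₁ − p₀) / (1 − p₀).
PS = (0.37884 − 0.27778) / (1 − 0.27778) = 0.10106 / 0.72222 ≈ 0.1399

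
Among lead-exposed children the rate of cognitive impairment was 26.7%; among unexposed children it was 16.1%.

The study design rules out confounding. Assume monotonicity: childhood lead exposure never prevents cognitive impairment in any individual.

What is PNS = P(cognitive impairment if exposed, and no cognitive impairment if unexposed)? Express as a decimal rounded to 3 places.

p₁ = 0.267, p₀ = 0.161.
Under exogeneity and monotonicity, PNS = p₁ − p₀.
PNS = 0.267 − 0.161 = 0.106

PNS ≈ 0.106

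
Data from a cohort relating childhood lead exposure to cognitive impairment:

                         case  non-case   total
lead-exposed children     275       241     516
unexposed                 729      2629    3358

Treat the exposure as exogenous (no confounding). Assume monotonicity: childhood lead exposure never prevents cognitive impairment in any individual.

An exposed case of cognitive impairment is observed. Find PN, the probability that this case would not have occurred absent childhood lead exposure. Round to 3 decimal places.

PN ≈ 0.593

p₁ = P(outcome | exposed) = 275/516 = 0.53295
p₀ = P(outcome | unexposed) = 729/3358 = 0.21709
Under exogeneity and monotonicity, PN = (p₁ − p₀)/p₁.
PN = (0.53295 − 0.21709) / 0.53295 ≈ 0.5927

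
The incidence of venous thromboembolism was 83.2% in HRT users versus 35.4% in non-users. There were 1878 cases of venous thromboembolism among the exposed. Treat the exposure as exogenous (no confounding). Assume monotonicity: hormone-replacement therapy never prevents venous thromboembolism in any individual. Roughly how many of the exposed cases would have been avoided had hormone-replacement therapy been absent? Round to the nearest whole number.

p₁ = 0.832, p₀ = 0.354.
PN = (p₁ − p₀)/p₁ = (0.832 − 0.354) / 0.832 ≈ 0.57452.
Attributable cases ≈ PN × (exposed cases) = 0.57452 × 1878 ≈ 1078.95.

about 1079 cases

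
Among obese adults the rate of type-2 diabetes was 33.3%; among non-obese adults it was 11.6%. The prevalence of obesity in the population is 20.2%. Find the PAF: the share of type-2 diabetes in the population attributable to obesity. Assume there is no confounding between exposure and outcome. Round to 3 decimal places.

PAF ≈ 0.274

p₁ = 0.333, p₀ = 0.116.
Overall risk P(Y=1) = π·p₁ + (1−π)·p₀ = 0.202×0.333 + 0.798×0.116 = 0.15983.
Under exogeneity, PAF = [P(Y=1) − p₀] / P(Y=1).
PAF = (0.15983 − 0.116) / 0.15983 ≈ 0.2742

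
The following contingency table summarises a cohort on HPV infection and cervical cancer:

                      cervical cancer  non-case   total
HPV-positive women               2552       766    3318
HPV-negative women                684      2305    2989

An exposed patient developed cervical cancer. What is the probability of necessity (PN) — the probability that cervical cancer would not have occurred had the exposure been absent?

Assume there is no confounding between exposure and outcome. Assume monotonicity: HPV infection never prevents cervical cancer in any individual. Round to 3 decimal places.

p₁ = P(outcome | exposed) = 2552/3318 = 0.76914
p₀ = P(outcome | unexposed) = 684/2989 = 0.22884
Under exogeneity and monotonicity, PN = (p₁ − p₀)/p₁.
PN = (0.76914 − 0.22884) / 0.76914 ≈ 0.7025

PN ≈ 0.702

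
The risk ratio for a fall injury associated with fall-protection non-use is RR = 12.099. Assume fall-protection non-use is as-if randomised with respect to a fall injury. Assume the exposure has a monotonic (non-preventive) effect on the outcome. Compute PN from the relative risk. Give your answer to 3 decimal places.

Under exogeneity and monotonicity, PN = (RR − 1) / RR = 1 − 1/RR.
PN = (12.099 − 1) / 12.099 = 11.1 / 12.099 ≈ 0.9173

PN ≈ 0.917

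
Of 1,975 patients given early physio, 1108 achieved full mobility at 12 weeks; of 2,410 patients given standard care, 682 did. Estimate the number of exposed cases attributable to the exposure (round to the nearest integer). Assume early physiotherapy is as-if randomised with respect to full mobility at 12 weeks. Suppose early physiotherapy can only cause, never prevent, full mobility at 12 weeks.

p₁ = P(outcome | exposed) = 1108/1975 = 0.56101
p₀ = P(outcome | unexposed) = 682/2410 = 0.28299
PN = (p₁ − p₀)/p₁ = (0.56101 − 0.28299) / 0.56101 ≈ 0.49558.
Attributable cases ≈ PN × (exposed cases) = 0.49558 × 1108 ≈ 549.10.

about 549 cases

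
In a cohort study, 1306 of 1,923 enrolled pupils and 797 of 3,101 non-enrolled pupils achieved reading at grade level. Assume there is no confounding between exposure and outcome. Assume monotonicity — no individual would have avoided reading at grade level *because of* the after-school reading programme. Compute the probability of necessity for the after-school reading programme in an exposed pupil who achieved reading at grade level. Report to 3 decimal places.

PN ≈ 0.622

p₁ = P(outcome | exposed) = 1306/1923 = 0.67915
p₀ = P(outcome | unexposed) = 797/3101 = 0.25701
Under exogeneity and monotonicity, PN = (p₁ − p₀) / p₁.
PN = (0.67915 − 0.25701) / 0.67915 = 0.42213 / 0.67915 ≈ 0.6216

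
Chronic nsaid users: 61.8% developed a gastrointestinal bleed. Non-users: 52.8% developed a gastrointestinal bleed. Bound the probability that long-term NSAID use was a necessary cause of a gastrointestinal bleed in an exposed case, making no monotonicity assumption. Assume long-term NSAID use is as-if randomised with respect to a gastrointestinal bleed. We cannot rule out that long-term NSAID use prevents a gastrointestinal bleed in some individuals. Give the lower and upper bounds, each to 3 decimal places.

0.146 ≤ PN ≤ 0.764

p₁ = 0.618, p₀ = 0.528.
Under exogeneity alone the bounds on PN are max{0,(p₁−p₀)/p₁} ≤ PN ≤ min{1,(1−p₀)/p₁}.
  lower = (p₁ − p₀)/p₁ = 0.09 / 0.618 ≈ 0.1456
  upper = min{1, (1 − p₀)/p₁} = 0.472 / 0.618 ≈ 0.7638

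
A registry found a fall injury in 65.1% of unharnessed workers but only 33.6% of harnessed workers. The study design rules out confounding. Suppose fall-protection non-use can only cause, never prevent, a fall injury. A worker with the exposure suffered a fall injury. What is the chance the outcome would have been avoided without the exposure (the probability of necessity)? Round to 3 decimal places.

p₁ = 0.651, p₀ = 0.336.
Under exogeneity and monotonicity, PN = (p₁ − p₀) / p₁.
PN = (0.651 − 0.336) / 0.651 = 0.315 / 0.651 ≈ 0.4839

PN ≈ 0.484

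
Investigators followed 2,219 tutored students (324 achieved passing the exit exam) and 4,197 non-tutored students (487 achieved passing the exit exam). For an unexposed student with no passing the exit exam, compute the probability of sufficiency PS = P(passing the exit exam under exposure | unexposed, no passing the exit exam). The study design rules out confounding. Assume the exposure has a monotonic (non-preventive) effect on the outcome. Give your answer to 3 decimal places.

PS ≈ 0.034

p₁ = P(outcome | exposed) = 324/2219 = 0.14601
p₀ = P(outcome | unexposed) = 487/4197 = 0.11604
Under exogeneity and monotonicity, PS = (p₁ − p₀) / (1 − p₀).
PS = (0.14601 − 0.11604) / (1 − 0.11604) = 0.029976 / 0.88396 ≈ 0.0339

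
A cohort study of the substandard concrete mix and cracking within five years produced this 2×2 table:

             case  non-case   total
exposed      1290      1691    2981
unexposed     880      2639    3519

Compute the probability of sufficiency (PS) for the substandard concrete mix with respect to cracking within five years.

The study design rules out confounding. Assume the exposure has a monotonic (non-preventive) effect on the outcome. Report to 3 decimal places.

PS ≈ 0.244

p₁ = P(outcome | exposed) = 1290/2981 = 0.43274
p₀ = P(outcome | unexposed) = 880/3519 = 0.25007
Under exogeneity and monotonicity, PS = (p₁ − p₀) / (1 − p₀).
PS = (0.43274 − 0.25007) / (1 − 0.25007) = 0.18267 / 0.74993 ≈ 0.2436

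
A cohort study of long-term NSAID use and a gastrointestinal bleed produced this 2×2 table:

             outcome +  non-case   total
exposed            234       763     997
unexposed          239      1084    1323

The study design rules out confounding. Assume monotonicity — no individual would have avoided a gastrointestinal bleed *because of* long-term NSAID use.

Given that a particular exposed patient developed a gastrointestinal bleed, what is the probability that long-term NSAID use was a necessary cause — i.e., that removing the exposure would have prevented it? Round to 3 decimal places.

PN ≈ 0.230

p₁ = P(outcome | exposed) = 234/997 = 0.2347
p₀ = P(outcome | unexposed) = 239/1323 = 0.18065
Under exogeneity and monotonicity, PN = (p₁ − p₀)/p₁.
PN = (0.2347 − 0.18065) / 0.2347 ≈ 0.2303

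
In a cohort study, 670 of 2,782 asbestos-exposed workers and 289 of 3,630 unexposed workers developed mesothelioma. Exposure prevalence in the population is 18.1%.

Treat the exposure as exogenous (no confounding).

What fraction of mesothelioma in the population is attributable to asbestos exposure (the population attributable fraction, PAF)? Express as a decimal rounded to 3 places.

PAF ≈ 0.268

p₁ = P(outcome | exposed) = 670/2782 = 0.24083
p₀ = P(outcome | unexposed) = 289/3630 = 0.079614
Overall risk P(Y=1) = π·p₁ + (1−π)·p₀ = 0.181×0.24083 + 0.819×0.079614 = 0.1088.
Under exogeneity, PAF = [P(Y=1) − p₀] / P(Y=1).
PAF = (0.1088 − 0.079614) / 0.1088 ≈ 0.2682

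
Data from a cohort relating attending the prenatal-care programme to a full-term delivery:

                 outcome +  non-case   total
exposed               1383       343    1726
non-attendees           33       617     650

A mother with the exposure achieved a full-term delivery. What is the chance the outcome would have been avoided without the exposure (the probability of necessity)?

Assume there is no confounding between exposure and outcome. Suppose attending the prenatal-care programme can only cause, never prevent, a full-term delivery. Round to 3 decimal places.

PN ≈ 0.937

p₁ = P(outcome | exposed) = 1383/1726 = 0.80127
p₀ = P(outcome | unexposed) = 33/650 = 0.050769
Under exogeneity and monotonicity, PN = (p₁ − p₀)/p₁.
PN = (0.80127 − 0.050769) / 0.80127 ≈ 0.9366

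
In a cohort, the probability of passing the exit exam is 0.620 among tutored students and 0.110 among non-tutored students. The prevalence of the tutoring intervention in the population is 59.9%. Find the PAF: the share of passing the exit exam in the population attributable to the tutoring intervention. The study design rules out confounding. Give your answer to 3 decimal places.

PAF ≈ 0.735

Let p₁ = 0.62, p₀ = 0.11.
Overall risk P(Y=1) = π·p₁ + (1−π)·p₀ = 0.599×0.62 + 0.401×0.11 = 0.41549.
Under exogeneity, PAF = [P(Y=1) − p₀] / P(Y=1).
PAF = (0.41549 − 0.11) / 0.41549 ≈ 0.7353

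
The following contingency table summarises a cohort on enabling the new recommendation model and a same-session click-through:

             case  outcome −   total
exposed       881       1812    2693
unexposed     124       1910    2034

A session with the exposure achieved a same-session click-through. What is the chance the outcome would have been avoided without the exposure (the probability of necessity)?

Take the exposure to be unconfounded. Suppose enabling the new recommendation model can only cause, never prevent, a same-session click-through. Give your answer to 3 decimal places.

p₁ = P(outcome | exposed) = 881/2693 = 0.32714
p₀ = P(outcome | unexposed) = 124/2034 = 0.060964
Under exogeneity and monotonicity, PN = (p₁ − p₀) / p₁.
PN = (0.32714 − 0.060964) / 0.32714 = 0.26618 / 0.32714 ≈ 0.8136

PN ≈ 0.814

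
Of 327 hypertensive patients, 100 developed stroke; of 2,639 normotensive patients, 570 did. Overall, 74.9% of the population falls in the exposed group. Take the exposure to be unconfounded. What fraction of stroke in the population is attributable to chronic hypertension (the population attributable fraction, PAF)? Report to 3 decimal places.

PAF ≈ 0.237

p₁ = P(outcome | exposed) = 100/327 = 0.30581
p₀ = P(outcome | unexposed) = 570/2639 = 0.21599
Overall risk P(Y=1) = π·p₁ + (1−π)·p₀ = 0.749×0.30581 + 0.251×0.21599 = 0.28327.
Under exogeneity, PAF = [P(Y=1) − p₀] / P(Y=1).
PAF = (0.28327 − 0.21599) / 0.28327 ≈ 0.2375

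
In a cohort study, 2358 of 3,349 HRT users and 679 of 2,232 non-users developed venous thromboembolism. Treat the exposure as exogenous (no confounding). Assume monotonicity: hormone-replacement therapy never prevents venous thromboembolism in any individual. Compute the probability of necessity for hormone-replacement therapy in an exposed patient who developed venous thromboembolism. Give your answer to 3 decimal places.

PN ≈ 0.568

p₁ = P(outcome | exposed) = 2358/3349 = 0.70409
p₀ = P(outcome | unexposed) = 679/2232 = 0.30421
Under exogeneity and monotonicity, PN = (p₁ − p₀) / p₁.
PN = (0.70409 − 0.30421) / 0.70409 = 0.39988 / 0.70409 ≈ 0.5679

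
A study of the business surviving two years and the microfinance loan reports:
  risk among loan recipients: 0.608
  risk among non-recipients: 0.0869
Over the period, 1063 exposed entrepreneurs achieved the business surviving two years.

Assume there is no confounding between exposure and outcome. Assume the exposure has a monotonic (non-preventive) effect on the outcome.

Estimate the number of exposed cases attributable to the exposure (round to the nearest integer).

Let p₁ = 0.608, p₀ = 0.0869.
PN = (p₁ − p₀)/p₁ = (0.608 − 0.0869) / 0.608 ≈ 0.85707.
Attributable cases ≈ PN × (exposed cases) = 0.85707 × 1063 ≈ 911.07.

about 911 cases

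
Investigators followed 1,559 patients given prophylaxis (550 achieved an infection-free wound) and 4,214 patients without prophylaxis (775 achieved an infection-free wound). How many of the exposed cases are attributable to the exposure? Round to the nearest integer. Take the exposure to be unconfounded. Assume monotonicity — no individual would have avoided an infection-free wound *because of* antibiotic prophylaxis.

p₁ = P(outcome | exposed) = 550/1559 = 0.35279
p₀ = P(outcome | unexposed) = 775/4214 = 0.18391
PN = (p₁ − p₀)/p₁ = (0.35279 − 0.18391) / 0.35279 ≈ 0.47870.
Attributable cases ≈ PN × (exposed cases) = 0.47870 × 550 ≈ 263.28.

about 263 cases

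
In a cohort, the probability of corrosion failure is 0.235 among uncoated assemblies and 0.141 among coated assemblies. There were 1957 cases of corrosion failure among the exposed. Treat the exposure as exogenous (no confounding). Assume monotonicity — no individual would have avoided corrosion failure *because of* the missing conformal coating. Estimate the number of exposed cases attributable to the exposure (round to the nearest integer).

about 783 cases

Let p₁ = 0.235, p₀ = 0.141.
PN = (p₁ − p₀)/p₁ = (0.235 − 0.141) / 0.235 ≈ 0.40000.
Attributable cases ≈ PN × (exposed cases) = 0.40000 × 1957 ≈ 782.80.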